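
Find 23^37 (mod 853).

By square-and-multiply:
37 in binary is 100101, i.e. 37 = 32 + 4 + 1.
23^1 ≡ 23 (mod 853)
23^2 ≡ 23^2 = 529 (mod 853)
23^4 ≡ 529^2 = 279841 ≡ 57 (mod 853)
23^8 ≡ 57^2 = 3249 ≡ 690 (mod 853)
23^16 ≡ 690^2 = 476100 ≡ 126 (mod 853)
23^32 ≡ 126^2 = 15876 ≡ 522 (mod 853)
23^37 = 23^32 × 23^4 × 23^1 ≡ 522 × 57 × 23 (mod 853).
Accumulate the product:
522 × 57 = 29754 ≡ 752
752 × 23 = 17296 ≡ 236

236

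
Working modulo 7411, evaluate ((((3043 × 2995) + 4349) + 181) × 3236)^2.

3043 × 2995 = 9113785 ≡ 5666 (mod 7411)
5666 + 4349 = 10015 ≡ 2604 (mod 7411)
2604 + 181 = 2785
2785 × 3236 = 9012260 ≡ 484 (mod 7411)
(484)^2 ≡ 4515 (mod 7411)

4515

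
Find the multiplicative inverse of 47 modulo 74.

Run the extended Euclidean algorithm:
74 = 1×47 + 27
47 = 1×27 + 20
27 = 1×20 + 7
20 = 2×7 + 6
7 = 1×6 + 1
6 = 6×1 + 0
gcd(47, 74) = 1, so the inverse exists.
Bézout: 1 = 7×74 − 11×47.
So 47⁻¹ ≡ −11 ≡ 63 (mod 74).

63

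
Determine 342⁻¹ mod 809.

343

809 = 2*342 + 125
342 = 2*125 + 92
125 = 1*92 + 33
92 = 2*33 + 26
33 = 1*26 + 7
26 = 3*7 + 5
7 = 1*5 + 2
5 = 2*2 + 1
2 = 2*1 + 0
gcd(342, 809) = 1, so the inverse exists.
Bézout: 1 = −145*809 + 343*342.
So 342⁻¹ ≡ 343 (mod 809).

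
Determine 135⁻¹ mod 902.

147

902 = 6×135 + 92
135 = 1×92 + 43
92 = 2×43 + 6
43 = 7×6 + 1
6 = 6×1 + 0
gcd(135, 902) = 1, so the inverse exists.
Back-substitute for 1:
1 = 1×43 − 7×6
  = −7×92 + 15×43
  = 15×135 − 22×92
  = −22×902 + 147×135
So 135⁻¹ ≡ 147 (mod 902).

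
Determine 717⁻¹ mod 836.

By the extended Euclidean algorithm:
836 = 1*717 + 119
717 = 6*119 + 3
119 = 39*3 + 2
3 = 1*2 + 1
2 = 2*1 + 0
gcd(717, 836) = 1, so the inverse exists.
Back-substitute for 1:
1 = 1*3 − 1*2
  = −1*119 + 40*3
  = 40*717 − 241*119
  = −241*836 + 281*717
So 717⁻¹ ≡ 281 (mod 836).

281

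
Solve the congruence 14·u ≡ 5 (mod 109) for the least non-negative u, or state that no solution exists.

gcd(14, 109) = 1, so a unique solution mod 109 exists.
14⁻¹ ≡ 39 (mod 109).
u ≡ 39·5 ≡ 86 (mod 109).

86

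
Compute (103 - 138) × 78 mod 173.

103 - 138 = -35 ≡ 138 (mod 173)
138 × 78 = 10764 ≡ 38 (mod 173)

38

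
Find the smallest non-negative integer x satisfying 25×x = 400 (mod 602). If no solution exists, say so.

gcd(25, 602) = 1, so a unique solution mod 602 exists.
25⁻¹ ≡ 289 (mod 602).
x ≡ 289×400 ≡ 16 (mod 602).

16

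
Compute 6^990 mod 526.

990 in binary is 1111011110, i.e. 990 = 512 + 256 + 128 + 64 + 16 + 8 + 4 + 2.
6^1 ≡ 6 (mod 526)
6^2 ≡ 6^2 = 36 (mod 526)
6^4 ≡ 36^2 = 1296 ≡ 244 (mod 526)
6^8 ≡ 244^2 = 59536 ≡ 98 (mod 526)
6^16 ≡ 98^2 = 9604 ≡ 136 (mod 526)
6^32 ≡ 136^2 = 18496 ≡ 86 (mod 526)
6^64 ≡ 86^2 = 7396 ≡ 32 (mod 526)
6^128 ≡ 32^2 = 1024 ≡ 498 (mod 526)
6^256 ≡ 498^2 = 248004 ≡ 258 (mod 526)
6^512 ≡ 258^2 = 66564 ≡ 288 (mod 526)
6^990 = 6^512 * 6^256 * 6^128 * 6^64 * 6^16 * 6^8 * 6^4 * 6^2 ≡ 288 * 258 * 498 * 32 * 136 * 98 * 244 * 36 (mod 526).
Accumulate the product:
288 * 258 = 74304 ≡ 138
138 * 498 = 68724 ≡ 344
344 * 32 = 11008 ≡ 488
488 * 136 = 66368 ≡ 92
92 * 98 = 9016 ≡ 74
74 * 244 = 18056 ≡ 172
172 * 36 = 6192 ≡ 406

406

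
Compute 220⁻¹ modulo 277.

277 = 1·220 + 57
220 = 3·57 + 49
57 = 1·49 + 8
49 = 6·8 + 1
8 = 8·1 + 0
gcd(220, 277) = 1, so the inverse exists.
Back-substitute for 1:
1 = 1·49 − 6·8
  = −6·57 + 7·49
  = 7·220 − 27·57
  = −27·277 + 34·220
So 220⁻¹ ≡ 34 (mod 277).

34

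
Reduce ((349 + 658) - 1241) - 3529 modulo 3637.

349 + 658 = 1007
1007 - 1241 = -234 ≡ 3403 (mod 3637)
3403 - 3529 = -126 ≡ 3511 (mod 3637)

3511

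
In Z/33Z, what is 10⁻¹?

10

By the extended Euclidean algorithm:
33 = 3·10 + 3
10 = 3·3 + 1
3 = 3·1 + 0
gcd(10, 33) = 1, so the inverse exists.
Back-substitute for 1:
1 = 1·10 − 3·3
  = −3·33 + 10·10
So 10⁻¹ ≡ 10 (mod 33).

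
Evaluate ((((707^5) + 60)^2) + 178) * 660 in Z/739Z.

114

(707)^5 ≡ 602 (mod 739)
602 + 60 = 662
(662)^2 ≡ 17 (mod 739)
17 + 178 = 195
195 * 660 = 128700 ≡ 114 (mod 739)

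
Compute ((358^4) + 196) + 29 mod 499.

(358)^4 ≡ 253 (mod 499)
253 + 196 = 449
449 + 29 = 478

478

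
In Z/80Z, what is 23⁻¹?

7

80 = 3*23 + 11
23 = 2*11 + 1
11 = 11*1 + 0
gcd(23, 80) = 1, so the inverse exists.
Back-substitute for 1:
1 = 1*23 − 2*11
  = −2*80 + 7*23
So 23⁻¹ ≡ 7 (mod 80).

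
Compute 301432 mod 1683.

175

301432 = 179·1683 + 175, so 301432 ≡ 175 (mod 1683).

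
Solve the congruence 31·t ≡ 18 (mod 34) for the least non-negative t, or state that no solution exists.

gcd(31, 34) = 1, so a unique solution mod 34 exists.
31⁻¹ ≡ 11 (mod 34).
t ≡ 11·18 ≡ 28 (mod 34).

28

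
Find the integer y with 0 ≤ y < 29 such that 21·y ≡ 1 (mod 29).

18

By the extended Euclidean algorithm:
29 = 1×21 + 8
21 = 2×8 + 5
8 = 1×5 + 3
5 = 1×3 + 2
3 = 1×2 + 1
2 = 2×1 + 0
gcd(21, 29) = 1, so the inverse exists.
Bézout: 1 = 8×29 − 11×21.
So 21⁻¹ ≡ −11 ≡ 18 (mod 29).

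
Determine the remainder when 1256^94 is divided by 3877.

1418

94 in binary is 1011110, i.e. 94 = 64 + 16 + 8 + 4 + 2.
1256^1 ≡ 1256 (mod 3877)
1256^2 ≡ 1256^2 = 1577536 ≡ 3474 (mod 3877)
1256^4 ≡ 3474^2 = 12068676 ≡ 3452 (mod 3877)
1256^8 ≡ 3452^2 = 11916304 ≡ 2283 (mod 3877)
1256^16 ≡ 2283^2 = 5212089 ≡ 1401 (mod 3877)
1256^32 ≡ 1401^2 = 1962801 ≡ 1039 (mod 3877)
1256^64 ≡ 1039^2 = 1079521 ≡ 1715 (mod 3877)
1256^94 = 1256^64 * 1256^16 * 1256^8 * 1256^4 * 1256^2 ≡ 1715 * 1401 * 2283 * 3452 * 3474 (mod 3877).
Accumulate the product:
1715 * 1401 = 2402715 ≡ 2852
2852 * 2283 = 6511116 ≡ 1633
1633 * 3452 = 5637116 ≡ 3835
3835 * 3474 = 13322790 ≡ 1418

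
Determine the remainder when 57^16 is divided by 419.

369

Using repeated squaring:
57^1 ≡ 57 (mod 419)
57^2 ≡ 57^2 = 3249 ≡ 316 (mod 419)
57^4 ≡ 316^2 = 99856 ≡ 134 (mod 419)
57^8 ≡ 134^2 = 17956 ≡ 358 (mod 419)
57^16 ≡ 358^2 = 128164 ≡ 369 (mod 419)
So 57^16 ≡ 369 (mod 419).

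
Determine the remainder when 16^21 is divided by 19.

16^1 ≡ 16 (mod 19)
16^2 ≡ 16^2 = 256 ≡ 9 (mod 19)
16^4 ≡ 9^2 = 81 ≡ 5 (mod 19)
16^8 ≡ 5^2 = 25 ≡ 6 (mod 19)
16^16 ≡ 6^2 = 36 ≡ 17 (mod 19)
16^21 = 16^16 · 16^4 · 16^1 ≡ 17 · 5 · 16 (mod 19).
Accumulate the product:
17 · 5 = 85 ≡ 9
9 · 16 = 144 ≡ 11

11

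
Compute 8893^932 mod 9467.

7210

8893^1 ≡ 8893 (mod 9467)
8893^2 ≡ 8893^2 = 79085449 ≡ 7598 (mod 9467)
8893^4 ≡ 7598^2 = 57729604 ≡ 9305 (mod 9467)
8893^8 ≡ 9305^2 = 86583025 ≡ 7310 (mod 9467)
8893^16 ≡ 7310^2 = 53436100 ≡ 4352 (mod 9467)
8893^32 ≡ 4352^2 = 18939904 ≡ 5904 (mod 9467)
8893^64 ≡ 5904^2 = 34857216 ≡ 9189 (mod 9467)
8893^128 ≡ 9189^2 = 84437721 ≡ 1548 (mod 9467)
8893^256 ≡ 1548^2 = 2396304 ≡ 1153 (mod 9467)
8893^512 ≡ 1153^2 = 1329409 ≡ 4029 (mod 9467)
8893^932 = 8893^512 · 8893^256 · 8893^128 · 8893^32 · 8893^4 ≡ 4029 · 1153 · 1548 · 5904 · 9305 (mod 9467).
Accumulate the product:
4029 · 1153 = 4645437 ≡ 6607
6607 · 1548 = 10227636 ≡ 3276
3276 · 5904 = 19341504 ≡ 423
423 · 9305 = 3936015 ≡ 7210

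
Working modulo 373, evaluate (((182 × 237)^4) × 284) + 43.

182 × 237 = 43134 ≡ 239 (mod 373)
(239)^4 ≡ 93 (mod 373)
93 × 284 = 26412 ≡ 302 (mod 373)
302 + 43 = 345

345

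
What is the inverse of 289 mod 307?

By the extended Euclidean algorithm:
307 = 1*289 + 18
289 = 16*18 + 1
18 = 18*1 + 0
gcd(289, 307) = 1, so the inverse exists.
Back-substitute for 1:
1 = 1*289 − 16*18
  = −16*307 + 17*289
So 289⁻¹ ≡ 17 (mod 307).

17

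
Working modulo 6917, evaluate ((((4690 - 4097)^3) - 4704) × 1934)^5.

2100

4690 - 4097 = 593
(593)^3 ≡ 1058 (mod 6917)
1058 - 4704 = -3646 ≡ 3271 (mod 6917)
3271 × 1934 = 6326114 ≡ 3976 (mod 6917)
(3976)^5 ≡ 2100 (mod 6917)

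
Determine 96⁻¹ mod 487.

By the extended Euclidean algorithm:
487 = 5×96 + 7
96 = 13×7 + 5
7 = 1×5 + 2
5 = 2×2 + 1
2 = 2×1 + 0
gcd(96, 487) = 1, so the inverse exists.
Bézout: 1 = −41×487 + 208×96.
So 96⁻¹ ≡ 208 (mod 487).

208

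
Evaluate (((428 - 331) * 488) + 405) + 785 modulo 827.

428 - 331 = 97
97 * 488 = 47336 ≡ 197 (mod 827)
197 + 405 = 602
602 + 785 = 1387 ≡ 560 (mod 827)

560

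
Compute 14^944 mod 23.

2

Using repeated squaring:
944 in binary is 1110110000, i.e. 944 = 512 + 256 + 128 + 32 + 16.
14^1 ≡ 14 (mod 23)
14^2 ≡ 14^2 = 196 ≡ 12 (mod 23)
14^4 ≡ 12^2 = 144 ≡ 6 (mod 23)
14^8 ≡ 6^2 = 36 ≡ 13 (mod 23)
14^16 ≡ 13^2 = 169 ≡ 8 (mod 23)
14^32 ≡ 8^2 = 64 ≡ 18 (mod 23)
14^64 ≡ 18^2 = 324 ≡ 2 (mod 23)
14^128 ≡ 2^2 = 4 (mod 23)
14^256 ≡ 4^2 = 16 (mod 23)
14^512 ≡ 16^2 = 256 ≡ 3 (mod 23)
14^944 = 14^512 * 14^256 * 14^128 * 14^32 * 14^16 ≡ 3 * 16 * 4 * 18 * 8 (mod 23).
Accumulate the product:
3 * 16 = 48 ≡ 2
2 * 4 = 8
8 * 18 = 144 ≡ 6
6 * 8 = 48 ≡ 2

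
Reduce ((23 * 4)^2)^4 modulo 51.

23 * 4 = 92 ≡ 41 (mod 51)
(41)^2 ≡ 49 (mod 51)
(49)^4 ≡ 16 (mod 51)

16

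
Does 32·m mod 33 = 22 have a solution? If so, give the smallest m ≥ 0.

11

gcd(32, 33) = 1, so a unique solution mod 33 exists.
32⁻¹ ≡ 32 (mod 33).
m ≡ 32·22 ≡ 11 (mod 33).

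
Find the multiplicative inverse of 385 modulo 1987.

1378

By the extended Euclidean algorithm:
1987 = 5*385 + 62
385 = 6*62 + 13
62 = 4*13 + 10
13 = 1*10 + 3
10 = 3*3 + 1
3 = 3*1 + 0
gcd(385, 1987) = 1, so the inverse exists.
Back-substitute for 1:
1 = 1*10 − 3*3
  = −3*13 + 4*10
  = 4*62 − 19*13
  = −19*385 + 118*62
  = 118*1987 − 609*385
So 385⁻¹ ≡ −609 ≡ 1378 (mod 1987).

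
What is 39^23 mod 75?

69

By square-and-multiply:
23 in binary is 10111, i.e. 23 = 16 + 4 + 2 + 1.
39^1 ≡ 39 (mod 75)
39^2 ≡ 39^2 = 1521 ≡ 21 (mod 75)
39^4 ≡ 21^2 = 441 ≡ 66 (mod 75)
39^8 ≡ 66^2 = 4356 ≡ 6 (mod 75)
39^16 ≡ 6^2 = 36 (mod 75)
39^23 = 39^16 · 39^4 · 39^2 · 39^1 ≡ 36 · 66 · 21 · 39 (mod 75).
Accumulate the product:
36 · 66 = 2376 ≡ 51
51 · 21 = 1071 ≡ 21
21 · 39 = 819 ≡ 69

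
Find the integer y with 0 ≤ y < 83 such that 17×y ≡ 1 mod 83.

44

Apply the Euclidean algorithm and back-substitute:
83 = 4*17 + 15
17 = 1*15 + 2
15 = 7*2 + 1
2 = 2*1 + 0
gcd(17, 83) = 1, so the inverse exists.
Back-substitute for 1:
1 = 1*15 − 7*2
  = −7*17 + 8*15
  = 8*83 − 39*17
So 17⁻¹ ≡ −39 ≡ 44 (mod 83).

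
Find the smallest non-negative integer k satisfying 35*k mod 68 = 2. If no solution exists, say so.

gcd(35, 68) = 1, so a unique solution mod 68 exists.
35⁻¹ ≡ 35 (mod 68).
k ≡ 35*2 ≡ 2 (mod 68).

2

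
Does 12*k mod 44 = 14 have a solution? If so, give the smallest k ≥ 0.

gcd(12, 44) = 4, and 4 does not divide 14.
So the congruence has no solution.

no solution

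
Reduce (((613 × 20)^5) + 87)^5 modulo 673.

613 × 20 = 12260 ≡ 146 (mod 673)
(146)^5 ≡ 573 (mod 673)
573 + 87 = 660
(660)^5 ≡ 203 (mod 673)

203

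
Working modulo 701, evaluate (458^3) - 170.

(458)^3 ≡ 563 (mod 701)
563 - 170 = 393

393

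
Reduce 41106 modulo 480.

306

41106 = 85*480 + 306, so 41106 ≡ 306 (mod 480).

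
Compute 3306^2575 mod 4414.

260

By square-and-multiply:
2575 in binary is 101000001111, i.e. 2575 = 2048 + 512 + 8 + 4 + 2 + 1.
3306^1 ≡ 3306 (mod 4414)
3306^2 ≡ 3306^2 = 10929636 ≡ 572 (mod 4414)
3306^4 ≡ 572^2 = 327184 ≡ 548 (mod 4414)
3306^8 ≡ 548^2 = 300304 ≡ 152 (mod 4414)
3306^16 ≡ 152^2 = 23104 ≡ 1034 (mod 4414)
3306^32 ≡ 1034^2 = 1069156 ≡ 968 (mod 4414)
3306^64 ≡ 968^2 = 937024 ≡ 1256 (mod 4414)
3306^128 ≡ 1256^2 = 1577536 ≡ 1738 (mod 4414)
3306^256 ≡ 1738^2 = 3020644 ≡ 1468 (mod 4414)
3306^512 ≡ 1468^2 = 2155024 ≡ 992 (mod 4414)
3306^1024 ≡ 992^2 = 984064 ≡ 4156 (mod 4414)
3306^2048 ≡ 4156^2 = 17272336 ≡ 354 (mod 4414)
3306^2575 = 3306^2048 · 3306^512 · 3306^8 · 3306^4 · 3306^2 · 3306^1 ≡ 354 · 992 · 152 · 548 · 572 · 3306 (mod 4414).
Accumulate the product:
354 · 992 = 351168 ≡ 2462
2462 · 152 = 374224 ≡ 3448
3448 · 548 = 1889504 ≡ 312
312 · 572 = 178464 ≡ 1904
1904 · 3306 = 6294624 ≡ 260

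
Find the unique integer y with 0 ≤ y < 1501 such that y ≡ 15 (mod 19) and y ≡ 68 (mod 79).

19⁻¹ mod 79: 19·25 ≡ 1 (mod 79), so 19⁻¹ ≡ 25.
y = 15 + 19·((68 − 15)·25 mod 79) = 15 + 19·61 = 1174.

1174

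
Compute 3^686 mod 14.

9

Using repeated squaring:
3^1 ≡ 3 (mod 14)
3^2 ≡ 3^2 = 9 (mod 14)
3^4 ≡ 9^2 = 81 ≡ 11 (mod 14)
3^8 ≡ 11^2 = 121 ≡ 9 (mod 14)
3^16 ≡ 9^2 = 81 ≡ 11 (mod 14)
3^32 ≡ 11^2 = 121 ≡ 9 (mod 14)
3^64 ≡ 9^2 = 81 ≡ 11 (mod 14)
3^128 ≡ 11^2 = 121 ≡ 9 (mod 14)
3^256 ≡ 9^2 = 81 ≡ 11 (mod 14)
3^512 ≡ 11^2 = 121 ≡ 9 (mod 14)
3^686 = 3^512 · 3^128 · 3^32 · 3^8 · 3^4 · 3^2 ≡ 9 · 9 · 9 · 9 · 11 · 9 (mod 14).
Accumulate the product:
9 · 9 = 81 ≡ 11
11 · 9 = 99 ≡ 1
1 · 9 = 9
9 · 11 = 99 ≡ 1
1 · 9 = 9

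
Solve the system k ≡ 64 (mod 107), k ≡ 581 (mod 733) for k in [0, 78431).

29168

107⁻¹ mod 733: 107×596 ≡ 1 (mod 733), so 107⁻¹ ≡ 596.
k = 64 + 107×((581 − 64)×596 mod 733) = 64 + 107×272 = 29168.
Check: 29168 mod 107 = 64, 29168 mod 733 = 581. ✓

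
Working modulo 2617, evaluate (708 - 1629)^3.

2113

708 - 1629 = -921 ≡ 1696 (mod 2617)
(1696)^3 ≡ 2113 (mod 2617)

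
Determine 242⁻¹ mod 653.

170

Apply the Euclidean algorithm and back-substitute:
653 = 2·242 + 169
242 = 1·169 + 73
169 = 2·73 + 23
73 = 3·23 + 4
23 = 5·4 + 3
4 = 1·3 + 1
3 = 3·1 + 0
gcd(242, 653) = 1, so the inverse exists.
Bézout: 1 = −63·653 + 170·242.
So 242⁻¹ ≡ 170 (mod 653).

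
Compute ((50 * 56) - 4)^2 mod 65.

50 * 56 = 2800 ≡ 5 (mod 65)
5 - 4 = 1
(1)^2 ≡ 1 (mod 65)

1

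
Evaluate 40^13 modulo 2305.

13 in binary is 1101, i.e. 13 = 8 + 4 + 1.
40^1 ≡ 40 (mod 2305)
40^2 ≡ 40^2 = 1600 (mod 2305)
40^4 ≡ 1600^2 = 2560000 ≡ 1450 (mod 2305)
40^8 ≡ 1450^2 = 2102500 ≡ 340 (mod 2305)
40^13 = 40^8 * 40^4 * 40^1 ≡ 340 * 1450 * 40 (mod 2305).
Accumulate the product:
340 * 1450 = 493000 ≡ 2035
2035 * 40 = 81400 ≡ 725

725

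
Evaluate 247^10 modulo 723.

247^1 ≡ 247 (mod 723)
247^2 ≡ 247^2 = 61009 ≡ 277 (mod 723)
247^4 ≡ 277^2 = 76729 ≡ 91 (mod 723)
247^8 ≡ 91^2 = 8281 ≡ 328 (mod 723)
247^10 = 247^8 × 247^2 ≡ 328 × 277 (mod 723).
328 × 277 = 90856 ≡ 481 (mod 723).

481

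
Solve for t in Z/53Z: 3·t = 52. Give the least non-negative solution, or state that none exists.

gcd(3, 53) = 1, so a unique solution mod 53 exists.
3⁻¹ ≡ 18 (mod 53).
t ≡ 18·52 ≡ 35 (mod 53).

35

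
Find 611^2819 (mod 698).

617

2819 in binary is 101100000011, i.e. 2819 = 2048 + 512 + 256 + 2 + 1.
611^1 ≡ 611 (mod 698)
611^2 ≡ 611^2 = 373321 ≡ 589 (mod 698)
611^4 ≡ 589^2 = 346921 ≡ 15 (mod 698)
611^8 ≡ 15^2 = 225 (mod 698)
611^16 ≡ 225^2 = 50625 ≡ 369 (mod 698)
611^32 ≡ 369^2 = 136161 ≡ 51 (mod 698)
611^64 ≡ 51^2 = 2601 ≡ 507 (mod 698)
611^128 ≡ 507^2 = 257049 ≡ 185 (mod 698)
611^256 ≡ 185^2 = 34225 ≡ 23 (mod 698)
611^512 ≡ 23^2 = 529 (mod 698)
611^1024 ≡ 529^2 = 279841 ≡ 641 (mod 698)
611^2048 ≡ 641^2 = 410881 ≡ 457 (mod 698)
611^2819 = 611^2048 · 611^512 · 611^256 · 611^2 · 611^1 ≡ 457 · 529 · 23 · 589 · 611 (mod 698).
Accumulate the product:
457 · 529 = 241753 ≡ 245
245 · 23 = 5635 ≡ 51
51 · 589 = 30039 ≡ 25
25 · 611 = 15275 ≡ 617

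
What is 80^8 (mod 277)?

100

80^1 ≡ 80 (mod 277)
80^2 ≡ 80^2 = 6400 ≡ 29 (mod 277)
80^4 ≡ 29^2 = 841 ≡ 10 (mod 277)
80^8 ≡ 10^2 = 100 (mod 277)
So 80^8 ≡ 100 (mod 277).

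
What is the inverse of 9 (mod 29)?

Apply the Euclidean algorithm and back-substitute:
29 = 3×9 + 2
9 = 4×2 + 1
2 = 2×1 + 0
gcd(9, 29) = 1, so the inverse exists.
Bézout: 1 = −4×29 + 13×9.
So 9⁻¹ ≡ 13 (mod 29).

13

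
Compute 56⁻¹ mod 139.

72

139 = 2*56 + 27
56 = 2*27 + 2
27 = 13*2 + 1
2 = 2*1 + 0
gcd(56, 139) = 1, so the inverse exists.
Back-substitute for 1:
1 = 1*27 − 13*2
  = −13*56 + 27*27
  = 27*139 − 67*56
So 56⁻¹ ≡ −67 ≡ 72 (mod 139).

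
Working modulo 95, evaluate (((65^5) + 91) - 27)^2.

(65)^5 ≡ 50 (mod 95)
50 + 91 = 141 ≡ 46 (mod 95)
46 - 27 = 19
(19)^2 ≡ 76 (mod 95)

76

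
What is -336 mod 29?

12

-336 = -12*29 + 12, so -336 ≡ 12 (mod 29).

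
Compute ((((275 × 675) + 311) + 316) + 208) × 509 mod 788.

275 × 675 = 185625 ≡ 445 (mod 788)
445 + 311 = 756
756 + 316 = 1072 ≡ 284 (mod 788)
284 + 208 = 492
492 × 509 = 250428 ≡ 632 (mod 788)

632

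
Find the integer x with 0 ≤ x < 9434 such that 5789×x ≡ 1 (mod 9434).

Apply the Euclidean algorithm and back-substitute:
9434 = 1·5789 + 3645
5789 = 1·3645 + 2144
3645 = 1·2144 + 1501
2144 = 1·1501 + 643
1501 = 2·643 + 215
643 = 2·215 + 213
215 = 1·213 + 2
213 = 106·2 + 1
2 = 2·1 + 0
gcd(5789, 9434) = 1, so the inverse exists.
Bézout: 1 = −2881·9434 + 4695·5789.
So 5789⁻¹ ≡ 4695 (mod 9434).

4695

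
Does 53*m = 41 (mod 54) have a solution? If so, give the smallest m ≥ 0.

13

gcd(53, 54) = 1, so a unique solution mod 54 exists.
53⁻¹ ≡ 53 (mod 54).
m ≡ 53*41 ≡ 13 (mod 54).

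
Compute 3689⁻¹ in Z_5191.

Run the extended Euclidean algorithm:
5191 = 1·3689 + 1502
3689 = 2·1502 + 685
1502 = 2·685 + 132
685 = 5·132 + 25
132 = 5·25 + 7
25 = 3·7 + 4
7 = 1·4 + 3
4 = 1·3 + 1
3 = 3·1 + 0
gcd(3689, 5191) = 1, so the inverse exists.
Back-substitute for 1:
1 = 1·4 − 1·3
  = −1·7 + 2·4
  = 2·25 − 7·7
  = −7·132 + 37·25
  = 37·685 − 192·132
  = −192·1502 + 421·685
  = 421·3689 − 1034·1502
  = −1034·5191 + 1455·3689
So 3689⁻¹ ≡ 1455 (mod 5191).

1455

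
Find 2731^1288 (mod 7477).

5193

By square-and-multiply:
2731^1 ≡ 2731 (mod 7477)
2731^2 ≡ 2731^2 = 7458361 ≡ 3792 (mod 7477)
2731^4 ≡ 3792^2 = 14379264 ≡ 993 (mod 7477)
2731^8 ≡ 993^2 = 986049 ≡ 6562 (mod 7477)
2731^16 ≡ 6562^2 = 43059844 ≡ 7278 (mod 7477)
2731^32 ≡ 7278^2 = 52969284 ≡ 2216 (mod 7477)
2731^64 ≡ 2216^2 = 4910656 ≡ 5744 (mod 7477)
2731^128 ≡ 5744^2 = 32993536 ≡ 5012 (mod 7477)
2731^256 ≡ 5012^2 = 25120144 ≡ 4901 (mod 7477)
2731^512 ≡ 4901^2 = 24019801 ≡ 3677 (mod 7477)
2731^1024 ≡ 3677^2 = 13520329 ≡ 1913 (mod 7477)
2731^1288 = 2731^1024 · 2731^256 · 2731^8 ≡ 1913 · 4901 · 6562 (mod 7477).
Accumulate the product:
1913 · 4901 = 9375613 ≡ 6932
6932 · 6562 = 45487784 ≡ 5193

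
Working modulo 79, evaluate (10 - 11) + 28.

10 - 11 = -1 ≡ 78 (mod 79)
78 + 28 = 106 ≡ 27 (mod 79)

27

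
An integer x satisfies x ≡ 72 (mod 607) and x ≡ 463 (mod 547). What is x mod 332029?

607⁻¹ mod 547: 607*155 ≡ 1 (mod 547), so 607⁻¹ ≡ 155.
x = 72 + 607*((463 − 72)*155 mod 547) = 72 + 607*435 = 264117.
Check: 264117 mod 607 = 72, 264117 mod 547 = 463. ✓

264117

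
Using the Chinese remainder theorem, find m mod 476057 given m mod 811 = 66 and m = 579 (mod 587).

199572

811⁻¹ mod 587: 811*76 ≡ 1 (mod 587), so 811⁻¹ ≡ 76.
m = 66 + 811*((579 − 66)*76 mod 587) = 66 + 811*246 = 199572.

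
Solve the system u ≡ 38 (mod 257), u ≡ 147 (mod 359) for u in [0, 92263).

257⁻¹ mod 359: 257·271 ≡ 1 (mod 359), so 257⁻¹ ≡ 271.
u = 38 + 257·((147 − 38)·271 mod 359) = 38 + 257·101 = 25995.

25995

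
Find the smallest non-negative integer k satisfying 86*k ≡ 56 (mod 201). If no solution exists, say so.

10

gcd(86, 201) = 1, so a unique solution mod 201 exists.
86⁻¹ ≡ 194 (mod 201).
k ≡ 194*56 ≡ 10 (mod 201).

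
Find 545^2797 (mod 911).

2797 in binary is 101011101101, i.e. 2797 = 2048 + 512 + 128 + 64 + 32 + 8 + 4 + 1.
545^1 ≡ 545 (mod 911)
545^2 ≡ 545^2 = 297025 ≡ 39 (mod 911)
545^4 ≡ 39^2 = 1521 ≡ 610 (mod 911)
545^8 ≡ 610^2 = 372100 ≡ 412 (mod 911)
545^16 ≡ 412^2 = 169744 ≡ 298 (mod 911)
545^32 ≡ 298^2 = 88804 ≡ 437 (mod 911)
545^64 ≡ 437^2 = 190969 ≡ 570 (mod 911)
545^128 ≡ 570^2 = 324900 ≡ 584 (mod 911)
545^256 ≡ 584^2 = 341056 ≡ 342 (mod 911)
545^512 ≡ 342^2 = 116964 ≡ 356 (mod 911)
545^1024 ≡ 356^2 = 126736 ≡ 107 (mod 911)
545^2048 ≡ 107^2 = 11449 ≡ 517 (mod 911)
545^2797 = 545^2048 * 545^512 * 545^128 * 545^64 * 545^32 * 545^8 * 545^4 * 545^1 ≡ 517 * 356 * 584 * 570 * 437 * 412 * 610 * 545 (mod 911).
Accumulate the product:
517 * 356 = 184052 ≡ 30
30 * 584 = 17520 ≡ 211
211 * 570 = 120270 ≡ 18
18 * 437 = 7866 ≡ 578
578 * 412 = 238136 ≡ 365
365 * 610 = 222650 ≡ 366
366 * 545 = 199470 ≡ 872

872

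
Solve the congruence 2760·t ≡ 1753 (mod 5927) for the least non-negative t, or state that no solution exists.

4899

gcd(2760, 5927) = 1, so a unique solution mod 5927 exists.
2760⁻¹ ≡ 466 (mod 5927).
t ≡ 466·1753 ≡ 4899 (mod 5927).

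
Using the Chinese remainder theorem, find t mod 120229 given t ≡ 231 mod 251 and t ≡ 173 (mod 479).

251⁻¹ mod 479: 251·250 ≡ 1 (mod 479), so 251⁻¹ ≡ 250.
t = 231 + 251·((173 − 231)·250 mod 479) = 231 + 251·349 = 87830.

87830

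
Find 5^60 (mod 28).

By square-and-multiply:
5^1 ≡ 5 (mod 28)
5^2 ≡ 5^2 = 25 (mod 28)
5^4 ≡ 25^2 = 625 ≡ 9 (mod 28)
5^8 ≡ 9^2 = 81 ≡ 25 (mod 28)
5^16 ≡ 25^2 = 625 ≡ 9 (mod 28)
5^32 ≡ 9^2 = 81 ≡ 25 (mod 28)
5^60 = 5^32 × 5^16 × 5^8 × 5^4 ≡ 25 × 9 × 25 × 9 (mod 28).
Accumulate the product:
25 × 9 = 225 ≡ 1
1 × 25 = 25
25 × 9 = 225 ≡ 1

1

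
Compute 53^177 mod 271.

Using repeated squaring:
177 in binary is 10110001, i.e. 177 = 128 + 32 + 16 + 1.
53^1 ≡ 53 (mod 271)
53^2 ≡ 53^2 = 2809 ≡ 99 (mod 271)
53^4 ≡ 99^2 = 9801 ≡ 45 (mod 271)
53^8 ≡ 45^2 = 2025 ≡ 128 (mod 271)
53^16 ≡ 128^2 = 16384 ≡ 124 (mod 271)
53^32 ≡ 124^2 = 15376 ≡ 200 (mod 271)
53^64 ≡ 200^2 = 40000 ≡ 163 (mod 271)
53^128 ≡ 163^2 = 26569 ≡ 11 (mod 271)
53^177 = 53^128 × 53^32 × 53^16 × 53^1 ≡ 11 × 200 × 124 × 53 (mod 271).
Accumulate the product:
11 × 200 = 2200 ≡ 32
32 × 124 = 3968 ≡ 174
174 × 53 = 9222 ≡ 8

8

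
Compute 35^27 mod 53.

18

27 in binary is 11011, i.e. 27 = 16 + 8 + 2 + 1.
35^1 ≡ 35 (mod 53)
35^2 ≡ 35^2 = 1225 ≡ 6 (mod 53)
35^4 ≡ 6^2 = 36 (mod 53)
35^8 ≡ 36^2 = 1296 ≡ 24 (mod 53)
35^16 ≡ 24^2 = 576 ≡ 46 (mod 53)
35^27 = 35^16 · 35^8 · 35^2 · 35^1 ≡ 46 · 24 · 6 · 35 (mod 53).
Accumulate the product:
46 · 24 = 1104 ≡ 44
44 · 6 = 264 ≡ 52
52 · 35 = 1820 ≡ 18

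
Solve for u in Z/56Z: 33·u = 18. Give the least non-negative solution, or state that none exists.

26

gcd(33, 56) = 1, so a unique solution mod 56 exists.
33⁻¹ ≡ 17 (mod 56).
u ≡ 17·18 ≡ 26 (mod 56).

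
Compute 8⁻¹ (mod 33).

By the extended Euclidean algorithm:
33 = 4*8 + 1
8 = 8*1 + 0
gcd(8, 33) = 1, so the inverse exists.
Back-substitute for 1:
1 = 1*33 − 4*8
So 8⁻¹ ≡ −4 ≡ 29 (mod 33).

29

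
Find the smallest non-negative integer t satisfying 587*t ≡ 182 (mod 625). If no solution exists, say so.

61

gcd(587, 625) = 1, so a unique solution mod 625 exists.
587⁻¹ ≡ 148 (mod 625).
t ≡ 148*182 ≡ 61 (mod 625).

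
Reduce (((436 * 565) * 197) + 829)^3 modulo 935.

124

436 * 565 = 246340 ≡ 435 (mod 935)
435 * 197 = 85695 ≡ 610 (mod 935)
610 + 829 = 1439 ≡ 504 (mod 935)
(504)^3 ≡ 124 (mod 935)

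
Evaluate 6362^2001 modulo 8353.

7238

Using repeated squaring:
2001 in binary is 11111010001, i.e. 2001 = 1024 + 512 + 256 + 128 + 64 + 16 + 1.
6362^1 ≡ 6362 (mod 8353)
6362^2 ≡ 6362^2 = 40475044 ≡ 4759 (mod 8353)
6362^4 ≡ 4759^2 = 22648081 ≡ 3098 (mod 8353)
6362^8 ≡ 3098^2 = 9597604 ≡ 7 (mod 8353)
6362^16 ≡ 7^2 = 49 (mod 8353)
6362^32 ≡ 49^2 = 2401 (mod 8353)
6362^64 ≡ 2401^2 = 5764801 ≡ 1231 (mod 8353)
6362^128 ≡ 1231^2 = 1515361 ≡ 3468 (mod 8353)
6362^256 ≡ 3468^2 = 12027024 ≡ 7057 (mod 8353)
6362^512 ≡ 7057^2 = 49801249 ≡ 663 (mod 8353)
6362^1024 ≡ 663^2 = 439569 ≡ 5213 (mod 8353)
6362^2001 = 6362^1024 * 6362^512 * 6362^256 * 6362^128 * 6362^64 * 6362^16 * 6362^1 ≡ 5213 * 663 * 7057 * 3468 * 1231 * 49 * 6362 (mod 8353).
Accumulate the product:
5213 * 663 = 3456219 ≡ 6430
6430 * 7057 = 45376510 ≡ 3014
3014 * 3468 = 10452552 ≡ 2949
2949 * 1231 = 3630219 ≡ 5017
5017 * 49 = 245833 ≡ 3596
3596 * 6362 = 22877752 ≡ 7238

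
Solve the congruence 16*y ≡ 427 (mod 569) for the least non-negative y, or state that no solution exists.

489

gcd(16, 569) = 1, so a unique solution mod 569 exists.
16⁻¹ ≡ 249 (mod 569).
y ≡ 249*427 ≡ 489 (mod 569).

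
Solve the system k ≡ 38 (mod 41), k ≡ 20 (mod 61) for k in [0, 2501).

325

41⁻¹ mod 61: 41*3 ≡ 1 (mod 61), so 41⁻¹ ≡ 3.
k = 38 + 41*((20 − 38)*3 mod 61) = 38 + 41*7 = 325.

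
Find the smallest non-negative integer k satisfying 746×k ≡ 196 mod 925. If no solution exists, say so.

gcd(746, 925) = 1, so a unique solution mod 925 exists.
746⁻¹ ≡ 31 (mod 925).
k ≡ 31×196 ≡ 526 (mod 925).

526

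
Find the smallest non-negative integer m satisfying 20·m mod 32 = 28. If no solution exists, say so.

3

gcd(20, 32) = 4, and 4 | 28, so solutions exist.
Divide through by 4: 5·m mod 8 = 7.
5⁻¹ ≡ 5 (mod 8).
m ≡ 5·7 ≡ 3 (mod 8).
The smallest non-negative solution is m = 3.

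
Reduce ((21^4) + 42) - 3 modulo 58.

(21)^4 ≡ 7 (mod 58)
7 + 42 = 49
49 - 3 = 46

46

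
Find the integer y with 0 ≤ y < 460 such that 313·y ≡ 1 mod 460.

460 = 1·313 + 147
313 = 2·147 + 19
147 = 7·19 + 14
19 = 1·14 + 5
14 = 2·5 + 4
5 = 1·4 + 1
4 = 4·1 + 0
gcd(313, 460) = 1, so the inverse exists.
Bézout: 1 = −66·460 + 97·313.
So 313⁻¹ ≡ 97 (mod 460).

97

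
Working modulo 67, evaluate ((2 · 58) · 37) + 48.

2 · 58 = 116 ≡ 49 (mod 67)
49 · 37 = 1813 ≡ 4 (mod 67)
4 + 48 = 52

52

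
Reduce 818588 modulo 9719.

818588 = 84×9719 + 2192, so 818588 ≡ 2192 (mod 9719).

2192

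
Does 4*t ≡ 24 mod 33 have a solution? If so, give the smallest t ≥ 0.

6

gcd(4, 33) = 1, so a unique solution mod 33 exists.
4⁻¹ ≡ 25 (mod 33).
t ≡ 25*24 ≡ 6 (mod 33).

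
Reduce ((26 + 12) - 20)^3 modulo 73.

65

26 + 12 = 38
38 - 20 = 18
(18)^3 ≡ 65 (mod 73)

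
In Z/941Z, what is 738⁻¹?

941 = 1·738 + 203
738 = 3·203 + 129
203 = 1·129 + 74
129 = 1·74 + 55
74 = 1·55 + 19
55 = 2·19 + 17
19 = 1·17 + 2
17 = 8·2 + 1
2 = 2·1 + 0
gcd(738, 941) = 1, so the inverse exists.
Bézout: 1 = −349·941 + 445·738.
So 738⁻¹ ≡ 445 (mod 941).

445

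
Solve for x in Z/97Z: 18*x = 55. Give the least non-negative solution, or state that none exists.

gcd(18, 97) = 1, so a unique solution mod 97 exists.
18⁻¹ ≡ 27 (mod 97).
x ≡ 27*55 ≡ 30 (mod 97).

30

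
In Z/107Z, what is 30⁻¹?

107 = 3·30 + 17
30 = 1·17 + 13
17 = 1·13 + 4
13 = 3·4 + 1
4 = 4·1 + 0
gcd(30, 107) = 1, so the inverse exists.
Back-substitute for 1:
1 = 1·13 − 3·4
  = −3·17 + 4·13
  = 4·30 − 7·17
  = −7·107 + 25·30
So 30⁻¹ ≡ 25 (mod 107).

25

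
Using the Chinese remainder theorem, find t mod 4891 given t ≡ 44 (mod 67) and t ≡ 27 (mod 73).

1049

67⁻¹ mod 73: 67·12 ≡ 1 (mod 73), so 67⁻¹ ≡ 12.
t = 44 + 67·((27 − 44)·12 mod 73) = 44 + 67·15 = 1049.
Check: 1049 mod 67 = 44, 1049 mod 73 = 27. ✓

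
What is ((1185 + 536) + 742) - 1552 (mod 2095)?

1185 + 536 = 1721
1721 + 742 = 2463 ≡ 368 (mod 2095)
368 - 1552 = -1184 ≡ 911 (mod 2095)

911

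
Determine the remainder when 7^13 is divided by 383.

13 in binary is 1101, i.e. 13 = 8 + 4 + 1.
7^1 ≡ 7 (mod 383)
7^2 ≡ 7^2 = 49 (mod 383)
7^4 ≡ 49^2 = 2401 ≡ 103 (mod 383)
7^8 ≡ 103^2 = 10609 ≡ 268 (mod 383)
7^13 = 7^8 × 7^4 × 7^1 ≡ 268 × 103 × 7 (mod 383).
Accumulate the product:
268 × 103 = 27604 ≡ 28
28 × 7 = 196

196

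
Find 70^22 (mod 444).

256

70^1 ≡ 70 (mod 444)
70^2 ≡ 70^2 = 4900 ≡ 16 (mod 444)
70^4 ≡ 16^2 = 256 (mod 444)
70^8 ≡ 256^2 = 65536 ≡ 268 (mod 444)
70^16 ≡ 268^2 = 71824 ≡ 340 (mod 444)
70^22 = 70^16 · 70^4 · 70^2 ≡ 340 · 256 · 16 (mod 444).
Accumulate the product:
340 · 256 = 87040 ≡ 16
16 · 16 = 256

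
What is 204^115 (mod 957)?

813

115 in binary is 1110011, i.e. 115 = 64 + 32 + 16 + 2 + 1.
204^1 ≡ 204 (mod 957)
204^2 ≡ 204^2 = 41616 ≡ 465 (mod 957)
204^4 ≡ 465^2 = 216225 ≡ 900 (mod 957)
204^8 ≡ 900^2 = 810000 ≡ 378 (mod 957)
204^16 ≡ 378^2 = 142884 ≡ 291 (mod 957)
204^32 ≡ 291^2 = 84681 ≡ 465 (mod 957)
204^64 ≡ 465^2 = 216225 ≡ 900 (mod 957)
204^115 = 204^64 * 204^32 * 204^16 * 204^2 * 204^1 ≡ 900 * 465 * 291 * 465 * 204 (mod 957).
Accumulate the product:
900 * 465 = 418500 ≡ 291
291 * 291 = 84681 ≡ 465
465 * 465 = 216225 ≡ 900
900 * 204 = 183600 ≡ 813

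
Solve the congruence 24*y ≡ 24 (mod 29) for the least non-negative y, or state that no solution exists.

gcd(24, 29) = 1, so a unique solution mod 29 exists.
24⁻¹ ≡ 23 (mod 29).
y ≡ 23*24 ≡ 1 (mod 29).

1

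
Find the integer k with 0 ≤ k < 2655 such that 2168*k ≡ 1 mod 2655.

Apply the Euclidean algorithm and back-substitute:
2655 = 1·2168 + 487
2168 = 4·487 + 220
487 = 2·220 + 47
220 = 4·47 + 32
47 = 1·32 + 15
32 = 2·15 + 2
15 = 7·2 + 1
2 = 2·1 + 0
gcd(2168, 2655) = 1, so the inverse exists.
Bézout: 1 = 1015·2655 − 1243·2168.
So 2168⁻¹ ≡ −1243 ≡ 1412 (mod 2655).

1412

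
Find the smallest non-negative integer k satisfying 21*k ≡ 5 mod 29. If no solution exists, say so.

gcd(21, 29) = 1, so a unique solution mod 29 exists.
21⁻¹ ≡ 18 (mod 29).
k ≡ 18*5 ≡ 3 (mod 29).

3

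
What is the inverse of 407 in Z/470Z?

By the extended Euclidean algorithm:
470 = 1*407 + 63
407 = 6*63 + 29
63 = 2*29 + 5
29 = 5*5 + 4
5 = 1*4 + 1
4 = 4*1 + 0
gcd(407, 470) = 1, so the inverse exists.
Back-substitute for 1:
1 = 1*5 − 1*4
  = −1*29 + 6*5
  = 6*63 − 13*29
  = −13*407 + 84*63
  = 84*470 − 97*407
So 407⁻¹ ≡ −97 ≡ 373 (mod 470).

373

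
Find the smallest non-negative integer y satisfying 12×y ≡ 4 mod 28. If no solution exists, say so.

5

gcd(12, 28) = 4, and 4 | 4, so solutions exist.
Divide through by 4: 3×y ≡ 1 mod 7.
3⁻¹ ≡ 5 (mod 7).
y ≡ 5×1 ≡ 5 (mod 7).
The smallest non-negative solution is y = 5.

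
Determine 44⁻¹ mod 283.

238

By the extended Euclidean algorithm:
283 = 6*44 + 19
44 = 2*19 + 6
19 = 3*6 + 1
6 = 6*1 + 0
gcd(44, 283) = 1, so the inverse exists.
Bézout: 1 = 7*283 − 45*44.
So 44⁻¹ ≡ −45 ≡ 238 (mod 283).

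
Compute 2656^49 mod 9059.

49 in binary is 110001, i.e. 49 = 32 + 16 + 1.
2656^1 ≡ 2656 (mod 9059)
2656^2 ≡ 2656^2 = 7054336 ≡ 6434 (mod 9059)
2656^4 ≡ 6434^2 = 41396356 ≡ 5785 (mod 9059)
2656^8 ≡ 5785^2 = 33466225 ≡ 2279 (mod 9059)
2656^16 ≡ 2279^2 = 5193841 ≡ 3034 (mod 9059)
2656^32 ≡ 3034^2 = 9205156 ≡ 1212 (mod 9059)
2656^49 = 2656^32 × 2656^16 × 2656^1 ≡ 1212 × 3034 × 2656 (mod 9059).
Accumulate the product:
1212 × 3034 = 3677208 ≡ 8313
8313 × 2656 = 22079328 ≡ 2545

2545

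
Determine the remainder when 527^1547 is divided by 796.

By square-and-multiply:
527^1 ≡ 527 (mod 796)
527^2 ≡ 527^2 = 277729 ≡ 721 (mod 796)
527^4 ≡ 721^2 = 519841 ≡ 53 (mod 796)
527^8 ≡ 53^2 = 2809 ≡ 421 (mod 796)
527^16 ≡ 421^2 = 177241 ≡ 529 (mod 796)
527^32 ≡ 529^2 = 279841 ≡ 445 (mod 796)
527^64 ≡ 445^2 = 198025 ≡ 617 (mod 796)
527^128 ≡ 617^2 = 380689 ≡ 201 (mod 796)
527^256 ≡ 201^2 = 40401 ≡ 601 (mod 796)
527^512 ≡ 601^2 = 361201 ≡ 613 (mod 796)
527^1024 ≡ 613^2 = 375769 ≡ 57 (mod 796)
527^1547 = 527^1024 · 527^512 · 527^8 · 527^2 · 527^1 ≡ 57 · 613 · 421 · 721 · 527 (mod 796).
Accumulate the product:
57 · 613 = 34941 ≡ 713
713 · 421 = 300173 ≡ 81
81 · 721 = 58401 ≡ 293
293 · 527 = 154411 ≡ 783

783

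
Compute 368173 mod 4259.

1899

368173 = 86×4259 + 1899, so 368173 ≡ 1899 (mod 4259).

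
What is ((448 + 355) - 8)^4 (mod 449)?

51

448 + 355 = 803 ≡ 354 (mod 449)
354 - 8 = 346
(346)^4 ≡ 51 (mod 449)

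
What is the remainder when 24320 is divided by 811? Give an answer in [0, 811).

24320 = 29·811 + 801, so 24320 ≡ 801 (mod 811).

801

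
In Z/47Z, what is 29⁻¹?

13

By the extended Euclidean algorithm:
47 = 1·29 + 18
29 = 1·18 + 11
18 = 1·11 + 7
11 = 1·7 + 4
7 = 1·4 + 3
4 = 1·3 + 1
3 = 3·1 + 0
gcd(29, 47) = 1, so the inverse exists.
Bézout: 1 = −8·47 + 13·29.
So 29⁻¹ ≡ 13 (mod 47).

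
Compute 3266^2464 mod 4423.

3035

2464 in binary is 100110100000, i.e. 2464 = 2048 + 256 + 128 + 32.
3266^1 ≡ 3266 (mod 4423)
3266^2 ≡ 3266^2 = 10666756 ≡ 2903 (mod 4423)
3266^4 ≡ 2903^2 = 8427409 ≡ 1594 (mod 4423)
3266^8 ≡ 1594^2 = 2540836 ≡ 2034 (mod 4423)
3266^16 ≡ 2034^2 = 4137156 ≡ 1651 (mod 4423)
3266^32 ≡ 1651^2 = 2725801 ≡ 1233 (mod 4423)
3266^64 ≡ 1233^2 = 1520289 ≡ 3200 (mod 4423)
3266^128 ≡ 3200^2 = 10240000 ≡ 755 (mod 4423)
3266^256 ≡ 755^2 = 570025 ≡ 3881 (mod 4423)
3266^512 ≡ 3881^2 = 15062161 ≡ 1846 (mod 4423)
3266^1024 ≡ 1846^2 = 3407716 ≡ 2006 (mod 4423)
3266^2048 ≡ 2006^2 = 4024036 ≡ 3529 (mod 4423)
3266^2464 = 3266^2048 × 3266^256 × 3266^128 × 3266^32 ≡ 3529 × 3881 × 755 × 1233 (mod 4423).
Accumulate the product:
3529 × 3881 = 13696049 ≡ 2441
2441 × 755 = 1842955 ≡ 2987
2987 × 1233 = 3682971 ≡ 3035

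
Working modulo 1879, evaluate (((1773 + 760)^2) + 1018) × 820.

1773 + 760 = 2533 ≡ 654 (mod 1879)
(654)^2 ≡ 1183 (mod 1879)
1183 + 1018 = 2201 ≡ 322 (mod 1879)
322 × 820 = 264040 ≡ 980 (mod 1879)

980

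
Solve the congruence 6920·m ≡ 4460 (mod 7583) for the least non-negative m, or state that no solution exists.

2784

gcd(6920, 7583) = 1, so a unique solution mod 7583 exists.
6920⁻¹ ≡ 7400 (mod 7583).
m ≡ 7400·4460 ≡ 2784 (mod 7583).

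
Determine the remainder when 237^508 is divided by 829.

By square-and-multiply:
508 in binary is 111111100, i.e. 508 = 256 + 128 + 64 + 32 + 16 + 8 + 4.
237^1 ≡ 237 (mod 829)
237^2 ≡ 237^2 = 56169 ≡ 626 (mod 829)
237^4 ≡ 626^2 = 391876 ≡ 588 (mod 829)
237^8 ≡ 588^2 = 345744 ≡ 51 (mod 829)
237^16 ≡ 51^2 = 2601 ≡ 114 (mod 829)
237^32 ≡ 114^2 = 12996 ≡ 561 (mod 829)
237^64 ≡ 561^2 = 314721 ≡ 530 (mod 829)
237^128 ≡ 530^2 = 280900 ≡ 698 (mod 829)
237^256 ≡ 698^2 = 487204 ≡ 581 (mod 829)
237^508 = 237^256 · 237^128 · 237^64 · 237^32 · 237^16 · 237^8 · 237^4 ≡ 581 · 698 · 530 · 561 · 114 · 51 · 588 (mod 829).
Accumulate the product:
581 · 698 = 405538 ≡ 157
157 · 530 = 83210 ≡ 310
310 · 561 = 173910 ≡ 649
649 · 114 = 73986 ≡ 205
205 · 51 = 10455 ≡ 507
507 · 588 = 298116 ≡ 505

505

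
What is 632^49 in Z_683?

Compute successive squares:
49 in binary is 110001, i.e. 49 = 32 + 16 + 1.
632^1 ≡ 632 (mod 683)
632^2 ≡ 632^2 = 399424 ≡ 552 (mod 683)
632^4 ≡ 552^2 = 304704 ≡ 86 (mod 683)
632^8 ≡ 86^2 = 7396 ≡ 566 (mod 683)
632^16 ≡ 566^2 = 320356 ≡ 29 (mod 683)
632^32 ≡ 29^2 = 841 ≡ 158 (mod 683)
632^49 = 632^32 * 632^16 * 632^1 ≡ 158 * 29 * 632 (mod 683).
Accumulate the product:
158 * 29 = 4582 ≡ 484
484 * 632 = 305888 ≡ 587

587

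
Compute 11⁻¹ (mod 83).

68

83 = 7×11 + 6
11 = 1×6 + 5
6 = 1×5 + 1
5 = 5×1 + 0
gcd(11, 83) = 1, so the inverse exists.
Back-substitute for 1:
1 = 1×6 − 1×5
  = −1×11 + 2×6
  = 2×83 − 15×11
So 11⁻¹ ≡ −15 ≡ 68 (mod 83).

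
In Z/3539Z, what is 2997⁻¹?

111

By the extended Euclidean algorithm:
3539 = 1*2997 + 542
2997 = 5*542 + 287
542 = 1*287 + 255
287 = 1*255 + 32
255 = 7*32 + 31
32 = 1*31 + 1
31 = 31*1 + 0
gcd(2997, 3539) = 1, so the inverse exists.
Bézout: 1 = −94*3539 + 111*2997.
So 2997⁻¹ ≡ 111 (mod 3539).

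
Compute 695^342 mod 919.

880

342 in binary is 101010110, i.e. 342 = 256 + 64 + 16 + 4 + 2.
695^1 ≡ 695 (mod 919)
695^2 ≡ 695^2 = 483025 ≡ 550 (mod 919)
695^4 ≡ 550^2 = 302500 ≡ 149 (mod 919)
695^8 ≡ 149^2 = 22201 ≡ 145 (mod 919)
695^16 ≡ 145^2 = 21025 ≡ 807 (mod 919)
695^32 ≡ 807^2 = 651249 ≡ 597 (mod 919)
695^64 ≡ 597^2 = 356409 ≡ 756 (mod 919)
695^128 ≡ 756^2 = 571536 ≡ 837 (mod 919)
695^256 ≡ 837^2 = 700569 ≡ 291 (mod 919)
695^342 = 695^256 * 695^64 * 695^16 * 695^4 * 695^2 ≡ 291 * 756 * 807 * 149 * 550 (mod 919).
Accumulate the product:
291 * 756 = 219996 ≡ 355
355 * 807 = 286485 ≡ 676
676 * 149 = 100724 ≡ 553
553 * 550 = 304150 ≡ 880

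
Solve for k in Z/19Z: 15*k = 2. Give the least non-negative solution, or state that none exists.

9

gcd(15, 19) = 1, so a unique solution mod 19 exists.
15⁻¹ ≡ 14 (mod 19).
k ≡ 14*2 ≡ 9 (mod 19).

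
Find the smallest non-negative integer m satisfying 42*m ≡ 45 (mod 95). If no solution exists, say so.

gcd(42, 95) = 1, so a unique solution mod 95 exists.
42⁻¹ ≡ 43 (mod 95).
m ≡ 43*45 ≡ 35 (mod 95).

35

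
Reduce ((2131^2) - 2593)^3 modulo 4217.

1921

(2131)^2 ≡ 3669 (mod 4217)
3669 - 2593 = 1076
(1076)^3 ≡ 1921 (mod 4217)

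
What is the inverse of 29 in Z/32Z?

21

By the extended Euclidean algorithm:
32 = 1·29 + 3
29 = 9·3 + 2
3 = 1·2 + 1
2 = 2·1 + 0
gcd(29, 32) = 1, so the inverse exists.
Back-substitute for 1:
1 = 1·3 − 1·2
  = −1·29 + 10·3
  = 10·32 − 11·29
So 29⁻¹ ≡ −11 ≡ 21 (mod 32).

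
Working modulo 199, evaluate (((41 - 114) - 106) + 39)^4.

52

41 - 114 = -73 ≡ 126 (mod 199)
126 - 106 = 20
20 + 39 = 59
(59)^4 ≡ 52 (mod 199)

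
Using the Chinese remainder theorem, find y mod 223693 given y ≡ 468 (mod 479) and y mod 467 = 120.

210270

479⁻¹ mod 467: 479·39 ≡ 1 (mod 467), so 479⁻¹ ≡ 39.
y = 468 + 479·((120 − 468)·39 mod 467) = 468 + 479·438 = 210270.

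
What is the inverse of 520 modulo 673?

651

Run the extended Euclidean algorithm:
673 = 1*520 + 153
520 = 3*153 + 61
153 = 2*61 + 31
61 = 1*31 + 30
31 = 1*30 + 1
30 = 30*1 + 0
gcd(520, 673) = 1, so the inverse exists.
Back-substitute for 1:
1 = 1*31 − 1*30
  = −1*61 + 2*31
  = 2*153 − 5*61
  = −5*520 + 17*153
  = 17*673 − 22*520
So 520⁻¹ ≡ −22 ≡ 651 (mod 673).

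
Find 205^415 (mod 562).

515

Compute successive squares:
415 in binary is 110011111, i.e. 415 = 256 + 128 + 16 + 8 + 4 + 2 + 1.
205^1 ≡ 205 (mod 562)
205^2 ≡ 205^2 = 42025 ≡ 437 (mod 562)
205^4 ≡ 437^2 = 190969 ≡ 451 (mod 562)
205^8 ≡ 451^2 = 203401 ≡ 519 (mod 562)
205^16 ≡ 519^2 = 269361 ≡ 163 (mod 562)
205^32 ≡ 163^2 = 26569 ≡ 155 (mod 562)
205^64 ≡ 155^2 = 24025 ≡ 421 (mod 562)
205^128 ≡ 421^2 = 177241 ≡ 211 (mod 562)
205^256 ≡ 211^2 = 44521 ≡ 123 (mod 562)
205^415 = 205^256 * 205^128 * 205^16 * 205^8 * 205^4 * 205^2 * 205^1 ≡ 123 * 211 * 163 * 519 * 451 * 437 * 205 (mod 562).
Accumulate the product:
123 * 211 = 25953 ≡ 101
101 * 163 = 16463 ≡ 165
165 * 519 = 85635 ≡ 211
211 * 451 = 95161 ≡ 183
183 * 437 = 79971 ≡ 167
167 * 205 = 34235 ≡ 515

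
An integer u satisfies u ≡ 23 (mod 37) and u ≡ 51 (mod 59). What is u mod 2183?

37⁻¹ mod 59: 37*8 ≡ 1 (mod 59), so 37⁻¹ ≡ 8.
u = 23 + 37*((51 − 23)*8 mod 59) = 23 + 37*47 = 1762.

1762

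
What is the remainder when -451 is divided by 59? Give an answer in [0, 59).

21

-451 = -8*59 + 21, so -451 ≡ 21 (mod 59).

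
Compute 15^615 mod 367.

Using repeated squaring:
615 in binary is 1001100111, i.e. 615 = 512 + 64 + 32 + 4 + 2 + 1.
15^1 ≡ 15 (mod 367)
15^2 ≡ 15^2 = 225 (mod 367)
15^4 ≡ 225^2 = 50625 ≡ 346 (mod 367)
15^8 ≡ 346^2 = 119716 ≡ 74 (mod 367)
15^16 ≡ 74^2 = 5476 ≡ 338 (mod 367)
15^32 ≡ 338^2 = 114244 ≡ 107 (mod 367)
15^64 ≡ 107^2 = 11449 ≡ 72 (mod 367)
15^128 ≡ 72^2 = 5184 ≡ 46 (mod 367)
15^256 ≡ 46^2 = 2116 ≡ 281 (mod 367)
15^512 ≡ 281^2 = 78961 ≡ 56 (mod 367)
15^615 = 15^512 * 15^64 * 15^32 * 15^4 * 15^2 * 15^1 ≡ 56 * 72 * 107 * 346 * 225 * 15 (mod 367).
Accumulate the product:
56 * 72 = 4032 ≡ 362
362 * 107 = 38734 ≡ 199
199 * 346 = 68854 ≡ 225
225 * 225 = 50625 ≡ 346
346 * 15 = 5190 ≡ 52

52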